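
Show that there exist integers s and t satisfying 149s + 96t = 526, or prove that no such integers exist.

Since gcd(149, 96) = 1, every integer is an integer combination of 149 and 96.
Euclidean algorithm: 149 = 1·96 + 53, 96 = 1·53 + 43, 53 = 1·43 + 10, 43 = 4·10 + 3, 10 = 3·3 + 1, 3 = 3·1 + 0.
Working back up the chain: 1 = 10 − 3·3 = 10 − 3·(43 − 4·10) = −3·43 + 13·10 = −3·43 + 13·(53 − 1·43) = 13·53 − 16·43 = 13·53 − 16·(96 − 1·53) = −16·96 + 29·53 = −16·96 + 29·(149 − 1·96) = 29·149 − 45·96. So 149·29 + 96·(-45) = 1.
Times 526: 149·15254 + 96·(-23670) = 526, so (15254, -23670) solves it.
Subtracting 158·96 from s and adding 158·149 to t gives the tidier solution (86, -128).
Check: 149·86 + 96·(-128) = 12814 − 12288 = 526. ✓

s = 86, t = -128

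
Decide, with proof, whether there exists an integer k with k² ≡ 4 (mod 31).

k = 29

k = 29 works: 29² = 841, and 841 − 4 = 837 = 27·31.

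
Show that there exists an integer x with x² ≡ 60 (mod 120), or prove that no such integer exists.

x = 30

Take x = 30. Then 30² = 900 = 7·120 + 60, so 30² ≡ 60 (mod 120).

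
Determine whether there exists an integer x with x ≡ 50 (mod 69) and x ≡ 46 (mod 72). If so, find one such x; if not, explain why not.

No, no such integer exists.

Reduce both congruences modulo 3, which divides 69 and 72: they say x ≡ 50 (mod 3) and x ≡ 46 (mod 3).
However 50 ≡ 2 and 46 ≡ 1 (mod 3), and 2 ≠ 1.
Hence the system has no solution.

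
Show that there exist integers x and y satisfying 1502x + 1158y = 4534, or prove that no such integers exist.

x = 131, y = -166

Since gcd(1502, 1158) = 2 and 4534 = 2·2267, Bézout's identity guarantees a solution.
Dividing through by 2 reduces the equation to 751x + 579y = 2267.
Euclidean algorithm: 751 = 1·579 + 172, 579 = 3·172 + 63, 172 = 2·63 + 46, 63 = 1·46 + 17, 46 = 2·17 + 12, 17 = 1·12 + 5, 12 = 2·5 + 2, 5 = 2·2 + 1, 2 = 2·1 + 0.
Unwinding: 1 = 5 − 2·2 = 5 − 2·(12 − 2·5) = −2·12 + 5·5 = −2·12 + 5·(17 − 1·12) = 5·17 − 7·12 = 5·17 − 7·(46 − 2·17) = −7·46 + 19·17 = −7·46 + 19·(63 − 1·46) = 19·63 − 26·46 = 19·63 − 26·(172 − 2·63) = −26·172 + 71·63 = −26·172 + 71·(579 − 3·172) = 71·579 − 239·172 = 71·579 − 239·(751 − 1·579) = −239·751 + 310·579, i.e. 751·(-239) + 579·310 = 1.
Multiplying through by 2267: x = (-239)·2267 = -541813, y = 310·2267 = 702770 is a solution.
The general solution is x = -541813 + 579k, y = 702770 − 751k; taking k = 936 gives the smaller pair x = 131, y = -166.
Check: 1502·131 + 1158·(-166) = 196762 − 192228 = 4534. ✓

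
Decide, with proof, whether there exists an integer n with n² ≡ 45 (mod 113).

There is no such integer.

113 is prime, so by Euler's criterion 45 is a square mod 113 iff 45^((113−1)/2) = 45^56 ≡ 1 (mod 113).
Repeated squaring mod 113: 45^2 = 2025 ≡ 104; 45^4 ≡ 104² = 10816 ≡ 81; 45^8 ≡ 81² = 6561 ≡ 7; 45^16 ≡ 7² = 49 ≡ 49; 45^32 ≡ 49² = 2401 ≡ 28.
Since 56 = 32 + 16 + 8, 45^56 ≡ 28 · 49 · 7; multiplying out mod 113: 28·49 = 1372 ≡ 16, then 16·7 = 112 ≡ 112. Thus 45^56 ≡ 112 ≡ −1 (mod 113).
By Euler's criterion 45 is a quadratic non-residue mod 113: no n satisfies n² ≡ 45 (mod 113).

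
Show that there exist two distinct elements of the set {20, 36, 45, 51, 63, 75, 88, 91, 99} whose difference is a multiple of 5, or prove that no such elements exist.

Yes: 20 and 45.

20 mod 5 = 0 and 45 mod 5 = 0, so 45 − 20 = 25 = 5·5.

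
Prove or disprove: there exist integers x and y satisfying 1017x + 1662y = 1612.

Any value of 1017x + 1662y is a multiple of gcd(1017, 1662) = 3.
But 1612 = 3·537 + 1, so 3 ∤ 1612.
So the equation is unsolvable over ℤ.

No such integers exist.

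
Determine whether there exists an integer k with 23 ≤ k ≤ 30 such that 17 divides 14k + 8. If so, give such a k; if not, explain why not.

For k = 23, 24, …, 30 the values of 14k + 8 modulo 17 are 7, 4, 1, 15, 12, 9, 6, 3 respectively.
None is 0, so 17 never divides 14k + 8 on this range.

There is no such integer k in that range.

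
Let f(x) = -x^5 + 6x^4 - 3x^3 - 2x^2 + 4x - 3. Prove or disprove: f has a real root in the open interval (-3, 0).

f(-3) = 777 and f(0) = -3, which have opposite signs.
Since f is a polynomial it is continuous on [-3, 0].
By the Intermediate Value Theorem f must vanish at some point of (-3, 0).

Yes, f has a root in the interval.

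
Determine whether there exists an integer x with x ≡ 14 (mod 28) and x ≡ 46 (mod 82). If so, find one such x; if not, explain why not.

The moduli are not coprime: gcd(28, 82) = 2. Compatibility requires 2 ∣ (46 − 14) = 32, which holds, so solutions exist.
The integers ≡ 14 (mod 28) are 14, 42, 70, 98, 126, 154, 182, 210, …; their remainders mod 82 are 14, 42, 70, 16, 44, 72, 18, 46, so x = 210 is the first that is ≡ 46 (mod 82).
Indeed 210 ≡ 14 (mod 28) and 210 ≡ 46 (mod 82).

x = 210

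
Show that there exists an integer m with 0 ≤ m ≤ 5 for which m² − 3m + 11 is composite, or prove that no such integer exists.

m = 4

At m = 4: 4² − 3·4 + 11 = 15 = 3·5, which is composite.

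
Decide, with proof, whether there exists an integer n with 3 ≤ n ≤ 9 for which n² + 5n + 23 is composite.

The values for n = 3, 4, …, 9 are 47, 59, 73, 89, 107, 127, 149, and each of these is prime.
So no value in the range makes the expression composite.

No such integer n in that range exists.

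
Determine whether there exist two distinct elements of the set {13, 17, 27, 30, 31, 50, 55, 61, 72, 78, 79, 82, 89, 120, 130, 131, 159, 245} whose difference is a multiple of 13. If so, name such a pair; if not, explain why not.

13 mod 13 = 0 and 78 mod 13 = 0, so 78 − 13 = 65 = 5·13.

The pair (13, 78) works.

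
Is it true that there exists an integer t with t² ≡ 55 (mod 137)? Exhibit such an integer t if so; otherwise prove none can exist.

No, no such integer exists.

137 is prime, so by Euler's criterion 55 is a square mod 137 iff 55^((137−1)/2) = 55^68 ≡ 1 (mod 137).
Repeated squaring mod 137: 55^2 = 3025 ≡ 11; 55^4 ≡ 11² = 121 ≡ 121; 55^8 ≡ 121² = 14641 ≡ 119; 55^16 ≡ 119² = 14161 ≡ 50; 55^32 ≡ 50² = 2500 ≡ 34; 55^64 ≡ 34² = 1156 ≡ 60.
Since 68 = 64 + 4, 55^68 ≡ 60 · 121; multiplying out mod 137: 60·121 = 7260 ≡ 136. Thus 55^68 ≡ 136 ≡ −1 (mod 137).
By Euler's criterion 55 is a quadratic non-residue mod 137: no t satisfies t² ≡ 55 (mod 137).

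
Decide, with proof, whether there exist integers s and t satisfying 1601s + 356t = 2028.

s = 108, t = -480

Since gcd(1601, 356) = 1, every integer is an integer combination of 1601 and 356.
Run the Euclidean algorithm on 1601 and 356: 1601 = 4·356 + 177, 356 = 2·177 + 2, 177 = 88·2 + 1, 2 = 2·1 + 0.
Back-substituting, 1 = 177 − 88·2 = 177 − 88·(356 − 2·177) = −88·356 + 177·177 = −88·356 + 177·(1601 − 4·356) = 177·1601 − 796·356; that is, 1601·177 + 356·(-796) = 1.
Scaling by 2028 gives the particular solution (s, t) = (358956, -1614288).
Shifting by a multiple of (356, −1601) keeps it a solution: s = 358956 − 1008·356 = 108, t = -1614288 + 1008·1601 = -480.
Check: 1601·108 + 356·(-480) = 172908 − 170880 = 2028. ✓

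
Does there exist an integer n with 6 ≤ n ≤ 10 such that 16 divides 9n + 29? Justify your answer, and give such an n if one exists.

At n = 6, 9·6 + 29 = 83 ≡ 3 (mod 16), and each step in n adds 9, giving residues 3, 12, 5, 14, 7 for n = 6, 7, …, 10.
The residue 0 does not occur, so no n in [6, 10] makes 9n + 29 a multiple of 16.

No, no such integer n in that range exists.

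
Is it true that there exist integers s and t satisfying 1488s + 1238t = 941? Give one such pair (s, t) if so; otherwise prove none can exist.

No such integers exist.

Any value of 1488s + 1238t is a multiple of gcd(1488, 1238) = 2.
But 941 is not a multiple of 2 (it leaves remainder 1).
Hence no integers s, t satisfy the equation.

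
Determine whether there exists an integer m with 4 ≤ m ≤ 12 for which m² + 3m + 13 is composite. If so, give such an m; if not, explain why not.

At m = 9: 9² + 3·9 + 13 = 121 = 11·11, which is composite.

m = 9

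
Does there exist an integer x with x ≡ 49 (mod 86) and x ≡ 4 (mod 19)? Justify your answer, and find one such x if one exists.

x = 479

Since 86 and 19 share no common factor, CRT says the pair of congruences has a solution (unique mod 1634).
Write x = 49 + 86t and require 49 + 86t ≡ 4 (mod 19), i.e. 86t ≡ 12 (mod 19).
86 ≡ 10 (mod 19), so this reads 10t ≡ 12 (mod 19). Invert 10 mod 19 by the Euclidean algorithm: 19 = 1·10 + 9, 10 = 1·9 + 1, 9 = 9·1 + 0; back-substituting, 1 = 10 − 1·9 = 10 − (19 − 1·10) = −19 + 2·10. Hence 10·2 ≡ 1, so 10⁻¹ ≡ 2 (mod 19).
Therefore t ≡ 2·12 = 24 ≡ 5 (mod 19).
Taking t = 5 gives x = 49 + 86·5 = 479.
Indeed 479 ≡ 49 (mod 86) and 479 ≡ 4 (mod 19).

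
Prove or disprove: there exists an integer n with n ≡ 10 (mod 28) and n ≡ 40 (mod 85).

Since 28 and 85 share no common factor, CRT says the pair of congruences has a solution (unique mod 2380).
Any solution of the first congruence is n = 10 + 28t; substituting into the second, 28t ≡ 40 − 10 ≡ 30 (mod 85).
Invert 28 mod 85 by the Euclidean algorithm: 85 = 3·28 + 1, 28 = 28·1 + 0; back-substituting, 1 = 85 − 3·28. Hence 28·(-3) ≡ 1, so 28⁻¹ ≡ -3 ≡ 82 (mod 85).
Multiplying by 82: t ≡ 82·30 = 2460 ≡ 80 (mod 85).
Taking t = 80 gives n = 10 + 28·80 = 2250.
Indeed 2250 ≡ 10 (mod 28) and 2250 ≡ 40 (mod 85).

n = 2250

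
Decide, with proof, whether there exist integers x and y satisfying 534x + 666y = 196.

No such integers exist.

gcd(534, 666) = 6, so every integer of the form 534x + 666y is a multiple of 6.
But 196 is not a multiple of 6 (it leaves remainder 4).
Hence no integers x, y satisfy the equation.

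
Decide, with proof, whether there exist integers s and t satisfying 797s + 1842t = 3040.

797 and 1842 are coprime, so 797s + 1842t ranges over all of ℤ.
Run the Euclidean algorithm on 1842 and 797: 1842 = 2·797 + 248, 797 = 3·248 + 53, 248 = 4·53 + 36, 53 = 1·36 + 17, 36 = 2·17 + 2, 17 = 8·2 + 1, 2 = 2·1 + 0.
Back-substituting, 1 = 17 − 8·2 = 17 − 8·(36 − 2·17) = −8·36 + 17·17 = −8·36 + 17·(53 − 1·36) = 17·53 − 25·36 = 17·53 − 25·(248 − 4·53) = −25·248 + 117·53 = −25·248 + 117·(797 − 3·248) = 117·797 − 376·248 = 117·797 − 376·(1842 − 2·797) = −376·1842 + 869·797; that is, 797·869 + 1842·(-376) = 1.
Times 3040: 797·2641760 + 1842·(-1143040) = 3040, so (2641760, -1143040) solves it.
Shifting by a multiple of (1842, −797) keeps it a solution: s = 2641760 − 1434·1842 = 332, t = -1143040 + 1434·797 = -142.
Check: 797·332 + 1842·(-142) = 264604 − 261564 = 3040. ✓

s = 332, t = -142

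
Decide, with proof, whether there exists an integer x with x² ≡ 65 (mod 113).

No, no such integer exists.

Apply Euler's criterion with the prime 113: 65 is a quadratic residue iff 65^56 ≡ 1 (mod 113), and a non-residue iff it is ≡ −1.
Squaring successively (mod 113): 65^2 = 4225 ≡ 44; 65^4 ≡ 44² = 1936 ≡ 15; 65^8 ≡ 15² = 225 ≡ 112; 65^16 ≡ 112² = 12544 ≡ 1; 65^32 ≡ 1² = 1 ≡ 1.
Since 56 = 32 + 16 + 8, 65^56 ≡ 1 · 1 · 112; multiplying out mod 113: 1·1 = 1 ≡ 1, then 1·112 = 112 ≡ 112. Thus 65^56 ≡ 112 ≡ −1 (mod 113).
The value −1 means 65 is a non-residue modulo 113, so x² ≡ 65 (mod 113) is impossible.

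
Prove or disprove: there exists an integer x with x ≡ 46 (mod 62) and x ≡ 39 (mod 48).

gcd(62, 48) = 2. If x ≡ 46 (mod 62) and x ≡ 39 (mod 48), then x ≡ 46 (mod 2) and x ≡ 39 (mod 2).
These are incompatible: 46 − 39 = 7 is not divisible by 2.
Therefore no such x exists.

No such integer exists.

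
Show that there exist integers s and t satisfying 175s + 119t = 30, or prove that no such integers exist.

There are no such integers.

Both 175 and 119 are divisible by gcd(175, 119) = 7, hence so is any combination 175s + 119t.
But 30 is not a multiple of 7 (it leaves remainder 2).
So the equation is unsolvable over ℤ.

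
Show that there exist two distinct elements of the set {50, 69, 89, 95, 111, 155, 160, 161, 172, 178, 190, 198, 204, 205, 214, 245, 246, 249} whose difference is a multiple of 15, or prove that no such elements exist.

50 and 95 are such a pair.

50 mod 15 = 5 and 95 mod 15 = 5, so 95 − 50 = 45 = 3·15.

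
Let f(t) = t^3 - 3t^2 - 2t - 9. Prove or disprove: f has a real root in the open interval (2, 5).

Such a root exists.

f(2) = -17 and f(5) = 31, which have opposite signs.
As a polynomial, f is continuous on every closed interval.
By the Intermediate Value Theorem, f takes the value 0 somewhere in the open interval.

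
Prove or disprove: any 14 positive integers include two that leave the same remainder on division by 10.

There are exactly 10 possible remainders on division by 10.
Since 14 > 10, two of the 14 integers must share a residue class by the pigeonhole principle; call them a and b.
So a and b have equal remainders mod 10, which is exactly what was to be shown.

Yes, this is always true.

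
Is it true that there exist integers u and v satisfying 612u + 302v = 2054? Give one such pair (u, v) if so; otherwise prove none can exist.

Every value of 612u + 302v is a multiple of gcd(612, 302) = 2; since 2 ∣ 2054, solutions exist.
Dividing through by 2 reduces the equation to 306u + 151v = 1027.
Dividing repeatedly: 306 = 2·151 + 4, 151 = 37·4 + 3, 4 = 1·3 + 1, 3 = 3·1 + 0.
Unwinding: 1 = 4 − 1·3 = 4 − (151 − 37·4) = −151 + 38·4 = −151 + 38·(306 − 2·151) = 38·306 − 77·151, i.e. 306·38 + 151·(-77) = 1.
Times 1027: 306·39026 + 151·(-79079) = 1027, so (39026, -79079) solves it.
Shifting by a multiple of (151, −306) keeps it a solution: u = 39026 − 258·151 = 68, v = -79079 + 258·306 = -131.
Indeed 612·68 + 302·(-131) = 41616 − 39562 = 2054.

u = 68, v = -131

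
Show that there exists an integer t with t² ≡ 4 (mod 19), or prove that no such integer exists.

t = 17

Take t = 17. Then 17² = 289 = 15·19 + 4, so 17² ≡ 4 (mod 19).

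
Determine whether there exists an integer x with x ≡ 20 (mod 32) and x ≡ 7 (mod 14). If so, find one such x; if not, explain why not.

Reduce both congruences modulo 2, which divides 32 and 14: they say x ≡ 20 (mod 2) and x ≡ 7 (mod 2).
But 20 mod 2 = 0 while 7 mod 2 = 1, a contradiction.
Therefore no such x exists.

No such integer exists.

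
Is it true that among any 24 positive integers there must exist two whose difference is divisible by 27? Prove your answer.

No; for instance {15, 16, 17, 18, 19, 20, 21, 22, 23, 24, 25, 26, 27, 28, 29, 30, 31, 32, 33, 34, 35, 36, 37, 38} is a counterexample.

Consider the 24 integers 15, 16, …, 38. They lie in distinct residue classes modulo 27, since 24 ≤ 27.
The differences between them range over 1, …, 23, none of which is divisible by 27.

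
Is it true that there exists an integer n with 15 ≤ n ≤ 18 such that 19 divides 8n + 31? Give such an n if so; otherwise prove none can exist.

No such integer n in that range exists.

The values of 8n + 31 for n = 15, 16, 17, 18 are 151, 159, 167, 175; reduced mod 19 these are 18, 7, 15, 4.
The residue 0 does not occur, so no n in [15, 18] makes 8n + 31 a multiple of 19.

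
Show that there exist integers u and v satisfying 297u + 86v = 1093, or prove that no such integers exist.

u = 17, v = -46

Since gcd(297, 86) = 1, every integer is an integer combination of 297 and 86.
Euclidean algorithm: 297 = 3·86 + 39, 86 = 2·39 + 8, 39 = 4·8 + 7, 8 = 1·7 + 1, 7 = 7·1 + 0.
Back-substituting, 1 = 8 − 1·7 = 8 − (39 − 4·8) = −39 + 5·8 = −39 + 5·(86 − 2·39) = 5·86 − 11·39 = 5·86 − 11·(297 − 3·86) = −11·297 + 38·86; that is, 297·(-11) + 86·38 = 1.
Multiplying through by 1093: u = (-11)·1093 = -12023, v = 38·1093 = 41534 is a solution.
The general solution is u = -12023 + 86k, v = 41534 − 297k; taking k = 140 gives the smaller pair u = 17, v = -46.
Check: 297·17 + 86·(-46) = 5049 − 3956 = 1093. ✓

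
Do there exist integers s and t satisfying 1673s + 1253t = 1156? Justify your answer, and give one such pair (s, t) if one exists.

Any value of 1673s + 1253t is a multiple of gcd(1673, 1253) = 7.
But 1156 is not a multiple of 7 (it leaves remainder 1).
So the equation is unsolvable over ℤ.

No, no such integers exist.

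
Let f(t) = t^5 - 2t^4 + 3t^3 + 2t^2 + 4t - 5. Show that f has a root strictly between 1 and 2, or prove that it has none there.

No such root exists.

The endpoint values f(1) = 3 and f(2) = 35 are both positive. Claim: f(t) > 0 for every t in (1, 2).
Substitute t = 1 + u, where 0 < u < 1 on the interval. Expanding, f(1 + u) = u^5 + 3u^4 + 5u^3 + 9u^2 + 14u + 3.
The nonzero coefficients here are all positive, so for u > 0 every term is positive (or zero), and the constant term 3 is strictly positive.
So f is strictly positive on (1, 2); no root exists in the interval.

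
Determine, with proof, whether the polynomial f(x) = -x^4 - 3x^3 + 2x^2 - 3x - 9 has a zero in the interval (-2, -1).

Such a root exists.

f(-2) = 13 and f(-1) = -2, which have opposite signs.
Since f is a polynomial it is continuous on [-2, -1].
By the Intermediate Value Theorem f must vanish at some point of (-2, -1).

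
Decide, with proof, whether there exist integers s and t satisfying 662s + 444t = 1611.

Both 662 and 444 are divisible by gcd(662, 444) = 2, hence so is any combination 662s + 444t.
However 1611 leaves remainder 1 on division by 2.
Hence no integers s, t satisfy the equation.

No such integers exist.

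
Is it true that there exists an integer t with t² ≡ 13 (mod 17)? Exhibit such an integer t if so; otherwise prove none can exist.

t = 9 works: 9² = 81, and 81 − 13 = 68 = 4·17.

t = 9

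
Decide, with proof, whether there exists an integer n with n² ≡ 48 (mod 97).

n = 40

n = 40 works: 40² = 1600, and 1600 − 48 = 1552 = 16·97.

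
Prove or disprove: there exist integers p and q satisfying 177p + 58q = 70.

p = 4, q = -11

177 and 58 are coprime, so 177p + 58q ranges over all of ℤ.
Run the Euclidean algorithm on 177 and 58: 177 = 3·58 + 3, 58 = 19·3 + 1, 3 = 3·1 + 0.
Working back up the chain: 1 = 58 − 19·3 = 58 − 19·(177 − 3·58) = −19·177 + 58·58. So 177·(-19) + 58·58 = 1.
Times 70: 177·(-1330) + 58·4060 = 70, so (-1330, 4060) solves it.
Adding 23·58 to p and subtracting 23·177 from q gives the tidier solution (4, -11).
Indeed 177·4 + 58·(-11) = 708 − 638 = 70.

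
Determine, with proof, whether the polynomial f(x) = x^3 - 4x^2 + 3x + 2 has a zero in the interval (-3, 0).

Yes, f has a root in the interval.

f(-3) = -70 and f(0) = 2, which have opposite signs.
As a polynomial, f is continuous on every closed interval.
By the Intermediate Value Theorem, f takes the value 0 somewhere in the open interval.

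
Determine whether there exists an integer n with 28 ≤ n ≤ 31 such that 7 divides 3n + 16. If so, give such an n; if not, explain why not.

The values of 3n + 16 for n = 28, 29, 30, 31 are 100, 103, 106, 109; reduced mod 7 these are 2, 5, 1, 4.
None is 0, so 7 never divides 3n + 16 on this range.

There is no such integer n in that range.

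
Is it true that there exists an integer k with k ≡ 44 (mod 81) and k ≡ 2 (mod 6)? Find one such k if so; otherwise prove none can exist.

Here gcd(81, 6) = 3, and both 44 and 2 leave remainder 2 mod 3, so the system is consistent.
The smallest candidate k = 44 works directly: 44 ≡ 2 (mod 6).
Verify: 44 = 0·81 + 44 and 44 = 7·6 + 2. ✓

k = 44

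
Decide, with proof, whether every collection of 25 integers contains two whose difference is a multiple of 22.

Each integer lies in one of the 22 residue classes modulo 22.
Placing 25 integers into 22 classes, some class receives at least two — say a and b.
Equal remainders mean a − b ≡ 0 (mod 22), so 22 divides their difference.

Yes, this is always true.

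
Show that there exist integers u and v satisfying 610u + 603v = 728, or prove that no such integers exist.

u = 104, v = -104

Since gcd(610, 603) = 1, every integer is an integer combination of 610 and 603.
Euclidean algorithm: 610 = 1·603 + 7, 603 = 86·7 + 1, 7 = 7·1 + 0.
Working back up the chain: 1 = 603 − 86·7 = 603 − 86·(610 − 1·603) = −86·610 + 87·603. So 610·(-86) + 603·87 = 1.
Scaling by 728 gives the particular solution (u, v) = (-62608, 63336).
The general solution is u = -62608 + 603k, v = 63336 − 610k; taking k = 104 gives the smaller pair u = 104, v = -104.
Indeed 610·104 + 603·(-104) = 63440 − 62712 = 728.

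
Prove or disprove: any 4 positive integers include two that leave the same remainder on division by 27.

Consider the 4 integers 30, 31, 32, 33. They lie in distinct residue classes modulo 27, since 4 ≤ 27.
So no two of them leave the same remainder on division by 27; the claim fails for this set.

No; for instance {30, 31, 32, 33} is a counterexample.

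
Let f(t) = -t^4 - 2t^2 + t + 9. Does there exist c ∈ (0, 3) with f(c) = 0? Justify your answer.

Yes, f has a root in the interval.

f(0) = 9 and f(3) = -87, which have opposite signs.
Since f is a polynomial it is continuous on [0, 3].
By the Intermediate Value Theorem, f takes the value 0 somewhere in the open interval.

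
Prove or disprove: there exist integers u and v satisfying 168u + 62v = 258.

u = 27, v = -69

Every value of 168u + 62v is a multiple of gcd(168, 62) = 2; since 2 ∣ 258, solutions exist.
Dividing through by 2 reduces the equation to 84u + 31v = 129.
Dividing repeatedly: 84 = 2·31 + 22, 31 = 1·22 + 9, 22 = 2·9 + 4, 9 = 2·4 + 1, 4 = 4·1 + 0.
Unwinding: 1 = 9 − 2·4 = 9 − 2·(22 − 2·9) = −2·22 + 5·9 = −2·22 + 5·(31 − 1·22) = 5·31 − 7·22 = 5·31 − 7·(84 − 2·31) = −7·84 + 19·31, i.e. 84·(-7) + 31·19 = 1.
Times 129: 84·(-903) + 31·2451 = 129, so (-903, 2451) solves it.
Adding 30·31 to u and subtracting 30·84 from v gives the tidier solution (27, -69).
Check: 168·27 + 62·(-69) = 4536 − 4278 = 258. ✓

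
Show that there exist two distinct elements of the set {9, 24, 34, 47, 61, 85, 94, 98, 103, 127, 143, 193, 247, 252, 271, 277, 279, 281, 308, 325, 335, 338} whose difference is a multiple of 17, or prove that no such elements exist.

9 mod 17 = 9 and 94 mod 17 = 9, so 94 − 9 = 85 = 5·17.

The pair (9, 94) works.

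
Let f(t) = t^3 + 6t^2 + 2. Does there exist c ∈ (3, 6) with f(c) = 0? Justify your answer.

No such root exists.

f(3) = 83 and f(6) = 434, both positive, so a sign-change argument is unavailable; we show f keeps this sign on the whole interval.
Substitute t = 3 + u, where 0 < u < 3 on the interval. Expanding, f(3 + u) = u^3 + 15u^2 + 63u + 83.
The nonzero coefficients here are all positive, so for u > 0 every term is positive (or zero), and the constant term 83 is strictly positive.
So f is strictly positive on (3, 6); no root exists in the interval.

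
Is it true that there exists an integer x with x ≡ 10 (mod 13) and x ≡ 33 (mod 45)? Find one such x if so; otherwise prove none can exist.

gcd(13, 45) = 1, so the Chinese Remainder Theorem guarantees exactly one residue class mod 585 satisfying both.
Any solution of the first congruence is x = 10 + 13t; substituting into the second, 13t ≡ 33 − 10 ≡ 23 (mod 45).
Since 13·7 = 91 = 2·45 + 1, the inverse of 13 mod 45 is 7.
Therefore t ≡ 7·23 = 161 ≡ 26 (mod 45).
Taking t = 26 gives x = 10 + 13·26 = 348.
Check: 348 mod 13 = 10, 348 mod 45 = 33. ✓

x = 348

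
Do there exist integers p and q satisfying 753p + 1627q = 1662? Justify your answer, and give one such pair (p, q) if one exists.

p = 981, q = -453

753 and 1627 are coprime, so 753p + 1627q ranges over all of ℤ.
Dividing repeatedly: 1627 = 2·753 + 121, 753 = 6·121 + 27, 121 = 4·27 + 13, 27 = 2·13 + 1, 13 = 13·1 + 0.
Back-substituting, 1 = 27 − 2·13 = 27 − 2·(121 − 4·27) = −2·121 + 9·27 = −2·121 + 9·(753 − 6·121) = 9·753 − 56·121 = 9·753 − 56·(1627 − 2·753) = −56·1627 + 121·753; that is, 753·121 + 1627·(-56) = 1.
Multiplying through by 1662: p = 121·1662 = 201102, q = (-56)·1662 = -93072 is a solution.
The general solution is p = 201102 + 1627k, q = -93072 − 753k; taking k = -123 gives the smaller pair p = 981, q = -453.
Check: 753·981 + 1627·(-453) = 738693 − 737031 = 1662. ✓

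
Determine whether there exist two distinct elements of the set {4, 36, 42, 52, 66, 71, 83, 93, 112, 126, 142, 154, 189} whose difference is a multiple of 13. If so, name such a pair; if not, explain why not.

No, no such pair exists.

Two integers differ by a multiple of 13 exactly when they have the same residue mod 13. The residues are 4↦4, 36↦10, 42↦3, 52↦0, 66↦1, 71↦6, 83↦5, 93↦2, 112↦8, 126↦9, 142↦12, 154↦11, 189↦7.
These 13 residues are pairwise different, hence no difference of two elements is divisible by 13.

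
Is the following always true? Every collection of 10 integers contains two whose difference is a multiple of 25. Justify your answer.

Try 10 consecutive integers, 8, 9, …, 17. Their remainders mod 25 are 8, 9, 10, 11, 12, 13, 14, 15, 16, 17 — pairwise different, as any 10 ≤ 25 consecutive integers have distinct residues.
Any two of them differ by at most 9 < 25 and by at least 1, so no difference is a multiple of 25.

No; for instance {8, 9, 10, 11, 12, 13, 14, 15, 16, 17} is a counterexample.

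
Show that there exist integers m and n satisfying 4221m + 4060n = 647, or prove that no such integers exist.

gcd(4221, 4060) = 7, so every integer of the form 4221m + 4060n is a multiple of 7.
However 647 leaves remainder 3 on division by 7.
Therefore 4221m + 4060n = 647 has no solution in integers.

No such integers exist.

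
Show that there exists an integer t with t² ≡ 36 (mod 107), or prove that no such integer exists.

t = 101 works: 101² = 10201, and 10201 − 36 = 10165 = 95·107.

t = 101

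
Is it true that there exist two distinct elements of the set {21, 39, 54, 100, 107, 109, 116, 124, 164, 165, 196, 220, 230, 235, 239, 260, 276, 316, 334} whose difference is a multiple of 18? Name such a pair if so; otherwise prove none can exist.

21 and 39 are such a pair.

Reduce each element mod 18: 21↦3, 39↦3, 54↦0, 100↦10, 107↦17, 109↦1, 116↦8, 124↦16, 164↦2, 165↦3, 196↦16, 220↦4, 230↦14, 235↦1, 239↦5, 260↦8, 276↦6, 316↦10, 334↦10. The residue 3 repeats (at 21 and 39), and 39 − 21 = 18 = 1·18.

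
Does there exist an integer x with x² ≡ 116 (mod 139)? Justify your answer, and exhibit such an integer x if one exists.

x = 106

Take x = 106. Then 106² = 11236 = 80·139 + 116, so 106² ≡ 116 (mod 139).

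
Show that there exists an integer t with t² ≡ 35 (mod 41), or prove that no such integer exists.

No such integer exists.

41 is prime, so by Euler's criterion 35 is a square mod 41 iff 35^((41−1)/2) = 35^20 ≡ 1 (mod 41).
Squaring successively (mod 41): 35^2 = 1225 ≡ 36; 35^4 ≡ 36² = 1296 ≡ 25; 35^8 ≡ 25² = 625 ≡ 10; 35^16 ≡ 10² = 100 ≡ 18.
Since 20 = 16 + 4, 35^20 ≡ 18 · 25; multiplying out mod 41: 18·25 = 450 ≡ 40. Thus 35^20 ≡ 40 ≡ −1 (mod 41).
The value −1 means 35 is a non-residue modulo 41, so t² ≡ 35 (mod 41) is impossible.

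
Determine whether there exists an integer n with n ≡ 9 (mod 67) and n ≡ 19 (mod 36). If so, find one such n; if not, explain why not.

n = 2287

The moduli 67 and 36 are coprime, so by the Chinese Remainder Theorem a unique solution modulo 2412 exists.
Any solution of the first congruence is n = 9 + 67t; substituting into the second, 67t ≡ 19 − 9 ≡ 10 (mod 36).
67 ≡ 31 (mod 36), so this reads 31t ≡ 10 (mod 36). Since 31·7 = 217 = 6·36 + 1, the inverse of 31 mod 36 is 7.
Therefore t ≡ 7·10 = 70 ≡ 34 (mod 36).
With t = 34: n = 9 + 67·34 = 2287.
Verify: 2287 = 34·67 + 9 and 2287 = 63·36 + 19. ✓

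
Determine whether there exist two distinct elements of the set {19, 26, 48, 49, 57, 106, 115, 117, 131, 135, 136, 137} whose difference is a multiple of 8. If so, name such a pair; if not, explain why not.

Both 19 and 115 leave remainder 3 on division by 8; their difference 96 = 12·8 is a multiple of 8.

19 and 115 are such a pair.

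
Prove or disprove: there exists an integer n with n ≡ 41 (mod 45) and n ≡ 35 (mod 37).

n = 1256

gcd(45, 37) = 1, so the Chinese Remainder Theorem guarantees exactly one residue class mod 1665 satisfying both.
Write n = 41 + 45t and require 41 + 45t ≡ 35 (mod 37), i.e. 45t ≡ 31 (mod 37).
45 ≡ 8 (mod 37), so this reads 8t ≡ 31 (mod 37). Since 8·14 = 112 = 3·37 + 1, the inverse of 8 mod 37 is 14.
Multiplying by 14: t ≡ 14·31 = 434 ≡ 27 (mod 37).
Taking t = 27 gives n = 41 + 45·27 = 1256.
Check: 1256 mod 45 = 41, 1256 mod 37 = 35. ✓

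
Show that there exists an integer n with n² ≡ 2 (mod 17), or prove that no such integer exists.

n = 11 works: 11² = 121, and 121 − 2 = 119 = 7·17.

n = 11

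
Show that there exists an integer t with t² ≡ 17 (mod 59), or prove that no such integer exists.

t = 31 works: 31² = 961, and 961 − 17 = 944 = 16·59.

t = 31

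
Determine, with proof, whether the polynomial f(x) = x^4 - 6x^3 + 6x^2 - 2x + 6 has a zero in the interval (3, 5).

Yes, f has a root in the interval.

f(3) = -27 and f(5) = 21, which have opposite signs.
As a polynomial, f is continuous on every closed interval.
By the Intermediate Value Theorem, f takes the value 0 somewhere in the open interval.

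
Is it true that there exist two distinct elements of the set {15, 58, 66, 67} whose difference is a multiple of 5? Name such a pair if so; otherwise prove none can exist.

Reduce each element modulo 5: 15↦0, 58↦3, 66↦1, 67↦2.
All 4 residues are distinct, so no two elements differ by a multiple of 5.

No such pair exists.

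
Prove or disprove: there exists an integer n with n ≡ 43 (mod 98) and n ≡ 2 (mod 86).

Reduce both congruences modulo 2, which divides 98 and 86: they say n ≡ 43 (mod 2) and n ≡ 2 (mod 2).
However 43 ≡ 1 and 2 ≡ 0 (mod 2), and 1 ≠ 0.
Hence the system has no solution.

There is no such integer.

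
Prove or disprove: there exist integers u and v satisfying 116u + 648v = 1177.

Any value of 116u + 648v is a multiple of gcd(116, 648) = 4.
But 1177 is not a multiple of 4 (it leaves remainder 1).
Hence no integers u, v satisfy the equation.

No, no such integers exist.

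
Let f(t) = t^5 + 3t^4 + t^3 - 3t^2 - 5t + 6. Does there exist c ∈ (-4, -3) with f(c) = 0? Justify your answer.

f has no root in that interval.

f(-4) = -342 and f(-3) = -33, both negative, so a sign-change argument is unavailable; we show f keeps this sign on the whole interval.
Substitute t = -3 − u, where 0 < u < 1 on the interval. Expanding, f(-3 − u) = -u^5 - 12u^4 - 55u^3 - 120u^2 - 121u - 33.
All 6 nonzero coefficients of this polynomial in u are negative; hence for u > 0 the value is a sum of negative terms (the constant -33 among them).
So f is strictly negative on (-4, -3); no root exists in the interval.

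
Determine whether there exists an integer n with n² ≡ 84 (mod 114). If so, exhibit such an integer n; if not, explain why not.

Since 19 ∣ 114, a solution of n² ≡ 84 (mod 114) would also satisfy n² ≡ 84 ≡ 8 (mod 19).
Squares mod 19 repeat after n = 9 (as (−n)² = n²); for n = 0..9 they are 0, 1, 4, 9, 16, 6, 17, 11, 7, 5.
The set of squares mod 19 is therefore {0, 1, 4, 5, 6, 7, 9, 11, 16, 17}, which does not contain 8.
Hence no integer n has n² ≡ 84 (mod 114).

No, no such integer exists.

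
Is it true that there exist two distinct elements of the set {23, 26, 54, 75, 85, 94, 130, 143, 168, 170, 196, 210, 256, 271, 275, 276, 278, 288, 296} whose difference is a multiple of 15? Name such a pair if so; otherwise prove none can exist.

Reduce each element mod 15: 23↦8, 26↦11, 54↦9, 75↦0, 85↦10, 94↦4, 130↦10, 143↦8, 168↦3, 170↦5, 196↦1, 210↦0, 256↦1, 271↦1, 275↦5, 276↦6, 278↦8, 288↦3, 296↦11. The residue 8 repeats (at 23 and 143), and 143 − 23 = 120 = 8·15.

Yes: 23 and 143.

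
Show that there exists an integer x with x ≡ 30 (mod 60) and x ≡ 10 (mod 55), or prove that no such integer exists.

x = 450

The moduli are not coprime: gcd(60, 55) = 5. Compatibility requires 5 ∣ (10 − 30) = -20, which holds, so solutions exist.
The integers ≡ 30 (mod 60) are 30, 90, 150, 210, 270, 330, 390, 450, …; their remainders mod 55 are 30, 35, 40, 45, 50, 0, 5, 10, so x = 450 is the first that is ≡ 10 (mod 55).
Indeed 450 ≡ 30 (mod 60) and 450 ≡ 10 (mod 55).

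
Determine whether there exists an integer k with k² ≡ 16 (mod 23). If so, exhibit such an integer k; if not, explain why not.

k = 4

Take k = 4. Then 4² = 16, and since 0 ≤ 16 < 23 this is already reduced: 4² ≡ 16 (mod 23).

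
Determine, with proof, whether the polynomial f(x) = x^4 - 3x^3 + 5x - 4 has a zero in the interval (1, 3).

f(1) = -1 and f(3) = 11, which have opposite signs.
Since f is a polynomial it is continuous on [1, 3].
By the Intermediate Value Theorem f must vanish at some point of (1, 3).

Such a root exists.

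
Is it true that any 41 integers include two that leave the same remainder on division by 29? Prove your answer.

Partition the integers by their residue mod 29; there are 29 classes.
Since 41 > 29, two of the 41 integers must share a residue class by the pigeonhole principle; call them a and b.
That is, a and b leave the same remainder on division by 29, as claimed.

Yes, this is always true.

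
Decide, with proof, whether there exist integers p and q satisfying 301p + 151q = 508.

p = 96, q = -188

301 and 151 are coprime, so 301p + 151q ranges over all of ℤ.
Dividing repeatedly: 301 = 1·151 + 150, 151 = 1·150 + 1, 150 = 150·1 + 0.
Working back up the chain: 1 = 151 − 1·150 = 151 − (301 − 1·151) = −301 + 2·151. So 301·(-1) + 151·2 = 1.
Scaling by 508 gives the particular solution (p, q) = (-508, 1016).
The general solution is p = -508 + 151k, q = 1016 − 301k; taking k = 4 gives the smaller pair p = 96, q = -188.
Check: 301·96 + 151·(-188) = 28896 − 28388 = 508. ✓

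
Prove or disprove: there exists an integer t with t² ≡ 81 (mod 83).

Take t = 74. Then 74² = 5476 = 65·83 + 81, so 74² ≡ 81 (mod 83).

t = 74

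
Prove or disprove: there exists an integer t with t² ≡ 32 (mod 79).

t = 36

Take t = 36. Then 36² = 1296 = 16·79 + 32, so 36² ≡ 32 (mod 79).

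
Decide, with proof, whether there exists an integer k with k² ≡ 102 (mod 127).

No such integer exists.

127 is prime, so by Euler's criterion 102 is a square mod 127 iff 102^((127−1)/2) = 102^63 ≡ 1 (mod 127).
Squaring successively (mod 127): 102^2 = 10404 ≡ 117; 102^4 ≡ 117² = 13689 ≡ 100; 102^8 ≡ 100² = 10000 ≡ 94; 102^16 ≡ 94² = 8836 ≡ 73; 102^32 ≡ 73² = 5329 ≡ 122.
Since 63 = 32 + 16 + 8 + 4 + 2 + 1, 102^63 ≡ 122 · 73 · 94 · 100 · 117 · 102; multiplying out mod 127: 122·73 = 8906 ≡ 16, then 16·94 = 1504 ≡ 107, then 107·100 = 10700 ≡ 32, then 32·117 = 3744 ≡ 61, then 61·102 = 6222 ≡ 126. Thus 102^63 ≡ 126 ≡ −1 (mod 127).
By Euler's criterion 102 is a quadratic non-residue mod 127: no k satisfies k² ≡ 102 (mod 127).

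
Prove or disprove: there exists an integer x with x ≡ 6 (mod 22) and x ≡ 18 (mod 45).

gcd(22, 45) = 1, so the Chinese Remainder Theorem guarantees exactly one residue class mod 990 satisfying both.
Write x = 6 + 22t and require 6 + 22t ≡ 18 (mod 45), i.e. 22t ≡ 12 (mod 45).
Since 22·43 = 946 = 21·45 + 1, the inverse of 22 mod 45 is 43.
Therefore t ≡ 43·12 = 516 ≡ 21 (mod 45).
With t = 21: x = 6 + 22·21 = 468.
Verify: 468 = 21·22 + 6 and 468 = 10·45 + 18. ✓

x = 468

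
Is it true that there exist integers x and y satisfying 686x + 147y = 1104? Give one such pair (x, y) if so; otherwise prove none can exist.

No such integers exist.

gcd(686, 147) = 49, so every integer of the form 686x + 147y is a multiple of 49.
But 1104 is not a multiple of 49 (it leaves remainder 26).
So the equation is unsolvable over ℤ.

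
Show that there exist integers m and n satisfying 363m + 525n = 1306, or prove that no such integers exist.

No, no such integers exist.

gcd(363, 525) = 3, so every integer of the form 363m + 525n is a multiple of 3.
But 1306 = 3·435 + 1, so 3 ∤ 1306.
Therefore 363m + 525n = 1306 has no solution in integers.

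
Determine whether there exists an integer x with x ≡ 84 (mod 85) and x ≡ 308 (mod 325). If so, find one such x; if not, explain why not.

Reduce both congruences modulo 5, which divides 85 and 325: they say x ≡ 84 (mod 5) and x ≡ 308 (mod 5).
However 84 ≡ 4 and 308 ≡ 3 (mod 5), and 4 ≠ 3.
Therefore no such x exists.

No such integer exists.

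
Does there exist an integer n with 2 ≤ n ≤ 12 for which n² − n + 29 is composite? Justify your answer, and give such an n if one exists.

n = 3

At n = 3: 3² − 3 + 29 = 35 = 5·7, which is composite.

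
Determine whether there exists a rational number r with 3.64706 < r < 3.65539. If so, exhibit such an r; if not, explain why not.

r = 73/20

Look for a denominator N such that an integer falls strictly between N·3.64706 and N·3.65539. N = 20 works: 20·3.64706 = 72.94120 < 73 < 73.10780 = 20·3.65539.
So r = 73/20 works: it is a ratio of integers, and dividing 20·3.64706 < 73 < 20·3.65539 through by 20 gives 3.64706 < 73/20 < 3.65539.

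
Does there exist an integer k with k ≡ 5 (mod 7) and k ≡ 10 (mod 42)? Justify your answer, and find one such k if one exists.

No such integer exists.

Both moduli are multiples of 7 = gcd(7, 42), so any solution would satisfy k ≡ 5 and k ≡ 10 modulo 7 simultaneously.
But 5 mod 7 = 5 while 10 mod 7 = 3, a contradiction.
Hence the system has no solution.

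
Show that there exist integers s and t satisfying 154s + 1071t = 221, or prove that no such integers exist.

There are no such integers.

gcd(154, 1071) = 7, so every integer of the form 154s + 1071t is a multiple of 7.
But 221 is not a multiple of 7 (it leaves remainder 4).
So the equation is unsolvable over ℤ.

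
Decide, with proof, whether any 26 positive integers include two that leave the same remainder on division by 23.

There are exactly 23 possible remainders on division by 23.
Since 26 > 23, two of the 26 integers must share a residue class by the pigeonhole principle; call them a and b.
So a and b have equal remainders mod 23, which is exactly what was to be shown.

Yes, this is always true.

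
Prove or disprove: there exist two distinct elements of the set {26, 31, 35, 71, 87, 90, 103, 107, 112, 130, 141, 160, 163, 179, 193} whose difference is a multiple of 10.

31 and 71 are such a pair.

31 mod 10 = 1 and 71 mod 10 = 1, so 71 − 31 = 40 = 4·10.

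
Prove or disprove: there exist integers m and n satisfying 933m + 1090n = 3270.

m = 0, n = 3

Since gcd(933, 1090) = 1, every integer is an integer combination of 933 and 1090.
Run the Euclidean algorithm on 1090 and 933: 1090 = 1·933 + 157, 933 = 5·157 + 148, 157 = 1·148 + 9, 148 = 16·9 + 4, 9 = 2·4 + 1, 4 = 4·1 + 0.
Unwinding: 1 = 9 − 2·4 = 9 − 2·(148 − 16·9) = −2·148 + 33·9 = −2·148 + 33·(157 − 1·148) = 33·157 − 35·148 = 33·157 − 35·(933 − 5·157) = −35·933 + 208·157 = −35·933 + 208·(1090 − 1·933) = 208·1090 − 243·933, i.e. 933·(-243) + 1090·208 = 1.
Scaling by 3270 gives the particular solution (m, n) = (-794610, 680160).
Adding 729·1090 to m and subtracting 729·933 from n gives the tidier solution (0, 3).
Indeed 933·0 + 1090·3 = 0 + 3270 = 3270.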